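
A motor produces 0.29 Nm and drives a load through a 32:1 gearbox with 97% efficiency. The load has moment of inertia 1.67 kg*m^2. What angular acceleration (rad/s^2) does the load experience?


tau_out = tau_motor * N * eta
= 0.29 * 32 * 0.97 = 9.0016 Nm
alpha = tau_out / I = 9.0016 / 1.67
= 5.3902 rad/s^2


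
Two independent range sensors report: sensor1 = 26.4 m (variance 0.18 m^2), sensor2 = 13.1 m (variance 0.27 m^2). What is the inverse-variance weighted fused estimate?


w1 = (1/var1) / (1/var1 + 1/var2)
   = 5.5556 / (5.5556 + 3.7037) = 0.6
w2 = 1 - w1 = 0.4
fused = w1*s1 + w2*s2 = 15.84 + 5.24
= 21.08 m


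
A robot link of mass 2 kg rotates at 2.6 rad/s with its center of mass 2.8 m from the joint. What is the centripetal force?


F = m * omega^2 * r
= 2 * 2.6^2 * 2.8
= 2 * 6.76 * 2.8
= 37.856 N


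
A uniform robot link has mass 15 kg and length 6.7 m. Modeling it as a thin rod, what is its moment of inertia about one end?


I = (1/3) * m * L^2
= (1/3) * 15 * 6.7^2
= 0.333333 * 15 * 44.89
= 224.45 kg*m^2


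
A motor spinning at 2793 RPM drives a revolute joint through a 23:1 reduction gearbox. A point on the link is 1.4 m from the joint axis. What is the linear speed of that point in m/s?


omega_motor = 2793 * 2*pi/60 = 292.4823 rad/s
omega_joint = omega_motor / 23 = 12.7166 rad/s
v = omega_joint * r = 12.7166 * 1.4
= 17.8033 m/s


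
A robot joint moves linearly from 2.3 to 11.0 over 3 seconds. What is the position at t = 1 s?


s = t/T = 1/3 = 0.3333
p(t) = p0 + (pf-p0)*s
= 2.3 + (11.0 - 2.3) * 0.3333
= 5.2


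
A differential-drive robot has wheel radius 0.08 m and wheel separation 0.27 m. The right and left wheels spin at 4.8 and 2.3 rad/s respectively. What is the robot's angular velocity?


vR = r*wR = 0.08*4.8 = 0.384 m/s
vL = r*wL = 0.08*2.3 = 0.184 m/s
v = (vR+vL)/2 = 0.284 m/s
omega = (vR-vL)/L = 0.7407 rad/s
angular velocity = 0.7407 rad/s


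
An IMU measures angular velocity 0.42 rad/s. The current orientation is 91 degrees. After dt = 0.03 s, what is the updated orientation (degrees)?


delta_theta = w * dt = 0.42 * 0.03 = 0.0126 rad
= 0.7219 deg
theta_new = 91 + 0.7219 = 91.7219 deg


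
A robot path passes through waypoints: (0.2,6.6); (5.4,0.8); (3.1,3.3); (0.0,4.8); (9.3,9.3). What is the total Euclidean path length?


Segment lengths:
  seg1 = sqrt((5.2)^2 + (-5.8)^2) = 7.7897
  seg2 = sqrt((-2.3)^2 + (2.5)^2) = 3.3971
  seg3 = sqrt((-3.1)^2 + (1.5)^2) = 3.4438
  seg4 = sqrt((9.3)^2 + (4.5)^2) = 10.3315
Total = 24.9621


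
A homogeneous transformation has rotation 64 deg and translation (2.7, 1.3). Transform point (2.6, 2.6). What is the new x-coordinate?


x' = cos(theta)*px - sin(theta)*py + tx
= 0.4384*2.6 - 0.8988*2.6 + 2.7
= 1.5029


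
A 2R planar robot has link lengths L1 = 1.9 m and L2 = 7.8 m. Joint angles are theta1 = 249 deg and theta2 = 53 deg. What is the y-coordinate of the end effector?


Convert angles to radians: theta1 = 4.3459, theta2 = 0.925
y = L1*sin(theta1) + L2*sin(theta1+theta2)
y = -1.7738 + -6.6148
y = -8.3886


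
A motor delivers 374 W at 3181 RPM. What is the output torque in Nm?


omega = 3181 * 2*pi/60 = 333.1135 rad/s
tau = P / omega = 374 / 333.1135
= 1.1227 Nm


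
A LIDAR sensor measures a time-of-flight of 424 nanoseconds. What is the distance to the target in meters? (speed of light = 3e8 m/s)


tof = 424 ns = 4.24e-07 s
dist = c * tof / 2
= 3e8 * 4.24e-07 / 2
= 63.6 m


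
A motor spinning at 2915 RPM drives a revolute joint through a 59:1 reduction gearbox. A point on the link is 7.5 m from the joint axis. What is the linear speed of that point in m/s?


omega_motor = 2915 * 2*pi/60 = 305.2581 rad/s
omega_joint = omega_motor / 59 = 5.1739 rad/s
v = omega_joint * r = 5.1739 * 7.5
= 38.804 m/s


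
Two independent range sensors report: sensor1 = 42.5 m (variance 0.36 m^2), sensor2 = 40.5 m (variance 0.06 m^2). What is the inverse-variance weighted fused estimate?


w1 = (1/var1) / (1/var1 + 1/var2)
   = 2.7778 / (2.7778 + 16.6667) = 0.1429
w2 = 1 - w1 = 0.8571
fused = w1*s1 + w2*s2 = 6.0714 + 34.7143
= 40.7857 m


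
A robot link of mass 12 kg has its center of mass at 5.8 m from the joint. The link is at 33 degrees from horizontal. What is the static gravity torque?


tau = m*g*L*cos(angle)
= 12 * 9.81 * 5.8 * cos(33 deg)
= 12 * 9.81 * 5.8 * 0.8387
= 572.6241 Nm


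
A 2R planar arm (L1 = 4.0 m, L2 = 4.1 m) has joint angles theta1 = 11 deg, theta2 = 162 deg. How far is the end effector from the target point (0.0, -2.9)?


End effector via forward kinematics:
x = L1*cos(t1) + L2*cos(t1+t2) = -0.1429
y = L1*sin(t1) + L2*sin(t1+t2) = 1.2629
Distance to target:
d = sqrt((0.0 - -0.1429)^2 + (-2.9 - 1.2629)^2)
= sqrt(0.0204 + 17.3297)
= 4.1654 m


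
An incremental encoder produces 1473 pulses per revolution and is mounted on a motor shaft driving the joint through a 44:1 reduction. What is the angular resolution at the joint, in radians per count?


counts per rev = 1473
effective counts at joint = 1473 * 44 = 64812
resolution = 2*pi / 64812
= 9.6945e-05 rad/count


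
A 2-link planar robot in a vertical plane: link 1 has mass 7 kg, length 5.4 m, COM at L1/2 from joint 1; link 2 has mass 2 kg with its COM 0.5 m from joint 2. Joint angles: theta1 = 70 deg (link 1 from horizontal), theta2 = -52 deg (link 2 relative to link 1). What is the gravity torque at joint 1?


Horizontal distance from joint 1 to link-1 COM:
  x_c1 = (L1/2)*cos(t1) = 2.7 * 0.342 = 0.9235 m
Horizontal distance from joint 1 to link-2 COM:
  x_c2 = L1*cos(t1) + Lc2*cos(t1+t2)
       = 5.4*0.342 + 0.5*0.9511 = 2.3224 m
tau1 = m1*g*x_c1 + m2*g*x_c2
     = 7*9.81*0.9235 + 2*9.81*2.3224
     = 63.4136 + 45.5662
     = 108.9798 Nm


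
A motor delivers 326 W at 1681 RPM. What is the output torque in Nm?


omega = 1681 * 2*pi/60 = 176.0339 rad/s
tau = P / omega = 326 / 176.0339
= 1.8519 Nm


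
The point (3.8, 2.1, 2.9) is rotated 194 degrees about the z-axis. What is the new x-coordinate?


Rotation about z-axis: x' = x*cos(theta) - y*sin(theta)
= 3.8 * -0.9703 - 2.1 * -0.2419
= -3.1791


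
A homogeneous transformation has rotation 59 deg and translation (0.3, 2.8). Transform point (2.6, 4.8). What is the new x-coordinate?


x' = cos(theta)*px - sin(theta)*py + tx
= 0.515*2.6 - 0.8572*4.8 + 0.3
= -2.4753


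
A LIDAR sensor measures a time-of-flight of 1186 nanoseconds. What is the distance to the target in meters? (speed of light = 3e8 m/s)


tof = 1186 ns = 1.186e-06 s
dist = c * tof / 2
= 3e8 * 1.186e-06 / 2
= 177.9 m


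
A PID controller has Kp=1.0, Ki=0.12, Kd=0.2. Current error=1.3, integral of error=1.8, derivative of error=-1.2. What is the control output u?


u = Kp*e + Ki*int(e) + Kd*de/dt
= 1.0*1.3 + 0.12*1.8 + 0.2*(-1.2)
= 1.3 + 0.216 + -0.24
= 1.276


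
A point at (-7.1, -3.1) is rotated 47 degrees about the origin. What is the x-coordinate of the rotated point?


x' = x*cos(theta) - y*sin(theta)
cos(47 deg) = 0.682, sin(47 deg) = 0.7314
x' = -7.1 * 0.682 - -3.1 * 0.7314
= -4.8422 - -2.2672
= -2.575


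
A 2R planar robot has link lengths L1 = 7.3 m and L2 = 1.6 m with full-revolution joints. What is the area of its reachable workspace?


r_max = L1 + L2 = 8.9 m
r_min = |L1 - L2| = 5.7 m
Area = pi*(r_max^2 - r_min^2)
= pi*(79.21 - 32.49)
= pi * 46.72
= 146.7752 m^2


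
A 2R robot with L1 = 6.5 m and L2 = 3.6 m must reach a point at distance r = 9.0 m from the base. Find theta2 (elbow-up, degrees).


cos(theta2) = (r^2 - L1^2 - L2^2) / (2*L1*L2)
cos(theta2) = (81.0 - 42.25 - 12.96) / 46.8
cos(theta2) = 0.551068
theta2 = 56.5597 degrees


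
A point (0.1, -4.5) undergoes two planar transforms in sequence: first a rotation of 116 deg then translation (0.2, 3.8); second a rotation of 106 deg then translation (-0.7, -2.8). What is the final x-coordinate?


After transform 1:
x1 = cos(116)*0.1 - sin(116)*-4.5 + 0.2 = 4.2007
y1 = sin(116)*0.1 + cos(116)*-4.5 + 3.8 = 5.8625
After transform 2:
x2 = cos(106)*4.2007 - sin(106)*5.8625 + -0.7
= -7.4933


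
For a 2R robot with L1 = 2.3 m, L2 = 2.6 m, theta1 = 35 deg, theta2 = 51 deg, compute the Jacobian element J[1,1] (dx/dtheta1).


J[1,1] = -L1*sin(t1) - L2*sin(t1+t2)
= -2.3*sin(35) - 2.6*sin(86)
= -3.9129


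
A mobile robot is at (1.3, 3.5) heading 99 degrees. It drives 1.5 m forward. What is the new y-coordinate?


y_new = y0 + d*sin(theta)
= 3.5 + 1.5*sin(99)
= 3.5 + 1.4815
= 4.9815


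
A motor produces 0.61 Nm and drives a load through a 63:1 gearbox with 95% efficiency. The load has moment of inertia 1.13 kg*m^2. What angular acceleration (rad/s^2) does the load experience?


tau_out = tau_motor * N * eta
= 0.61 * 63 * 0.95 = 36.5085 Nm
alpha = tau_out / I = 36.5085 / 1.13
= 32.3084 rad/s^2


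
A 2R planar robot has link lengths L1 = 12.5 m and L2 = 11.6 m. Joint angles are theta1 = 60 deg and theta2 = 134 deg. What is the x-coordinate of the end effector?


Convert angles to radians: theta1 = 1.0472, theta2 = 2.3387
x = L1*cos(theta1) + L2*cos(theta1+theta2)
x = 6.25 + -11.2554
x = -5.0054


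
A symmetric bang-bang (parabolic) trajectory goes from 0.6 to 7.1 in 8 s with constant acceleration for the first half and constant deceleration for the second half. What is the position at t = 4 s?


Symmetric rest-to-rest: each phase covers (pf-p0)/2 in time T/2. 0.5*a*(T/2)^2 = (pf-p0)/2 => a = 4*(pf-p0)/T^2
a = 4*(7.1-0.6)/8^2 = 0.4062
t = 4 is in the acceleration phase (t <= T/2).
p = p0 + 0.5*a*t^2 = 0.6 + 0.5*0.4062*4^2
= 3.85


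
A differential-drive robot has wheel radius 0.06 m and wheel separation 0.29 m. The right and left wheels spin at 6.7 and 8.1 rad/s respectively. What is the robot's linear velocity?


vR = r*wR = 0.06*6.7 = 0.402 m/s
vL = r*wL = 0.06*8.1 = 0.486 m/s
v = (vR+vL)/2 = 0.444 m/s
omega = (vR-vL)/L = -0.2897 rad/s
linear velocity = 0.444 m/s


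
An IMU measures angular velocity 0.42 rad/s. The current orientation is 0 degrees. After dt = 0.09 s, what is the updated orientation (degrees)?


delta_theta = w * dt = 0.42 * 0.09 = 0.0378 rad
= 2.1658 deg
theta_new = 0 + 2.1658 = 2.1658 deg


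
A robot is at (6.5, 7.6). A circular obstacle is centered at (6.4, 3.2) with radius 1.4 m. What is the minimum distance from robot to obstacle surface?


center_dist = sqrt((6.5-6.4)^2 + (7.6-3.2)^2)
= sqrt(0.01 + 19.36)
= 4.4011
min_dist = center_dist - radius = 4.4011 - 1.4 = 3.0011 m


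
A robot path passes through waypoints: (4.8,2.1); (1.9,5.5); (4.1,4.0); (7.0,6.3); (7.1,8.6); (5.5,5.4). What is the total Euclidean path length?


Segment lengths:
  seg1 = sqrt((-2.9)^2 + (3.4)^2) = 4.4688
  seg2 = sqrt((2.2)^2 + (-1.5)^2) = 2.6627
  seg3 = sqrt((2.9)^2 + (2.3)^2) = 3.7014
  seg4 = sqrt((0.1)^2 + (2.3)^2) = 2.3022
  seg5 = sqrt((-1.6)^2 + (-3.2)^2) = 3.5777
Total = 16.7127


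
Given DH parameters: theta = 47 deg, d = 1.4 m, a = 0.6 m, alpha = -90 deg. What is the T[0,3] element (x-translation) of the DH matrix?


T[0,3] = a * cos(theta)
= 0.6 * cos(47 deg)
= 0.6 * 0.682
= 0.4092


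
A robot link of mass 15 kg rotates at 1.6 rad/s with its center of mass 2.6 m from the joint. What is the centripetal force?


F = m * omega^2 * r
= 15 * 1.6^2 * 2.6
= 15 * 2.56 * 2.6
= 99.84 N


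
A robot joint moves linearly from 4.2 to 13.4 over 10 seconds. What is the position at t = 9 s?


s = t/T = 9/10 = 0.9
p(t) = p0 + (pf-p0)*s
= 4.2 + (13.4 - 4.2) * 0.9
= 12.48


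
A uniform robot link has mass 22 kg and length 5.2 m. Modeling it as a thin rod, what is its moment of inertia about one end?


I = (1/3) * m * L^2
= (1/3) * 22 * 5.2^2
= 0.333333 * 22 * 27.04
= 198.2933 kg*m^2


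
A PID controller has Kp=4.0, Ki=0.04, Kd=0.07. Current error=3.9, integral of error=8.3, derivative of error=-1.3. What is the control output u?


u = Kp*e + Ki*int(e) + Kd*de/dt
= 4.0*3.9 + 0.04*8.3 + 0.07*(-1.3)
= 15.6 + 0.332 + -0.091
= 15.841


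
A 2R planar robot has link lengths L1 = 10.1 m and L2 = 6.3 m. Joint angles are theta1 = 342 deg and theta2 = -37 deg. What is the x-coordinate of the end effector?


Convert angles to radians: theta1 = 5.969, theta2 = -0.6458
x = L1*cos(theta1) + L2*cos(theta1+theta2)
x = 9.6057 + 3.6135
x = 13.2192


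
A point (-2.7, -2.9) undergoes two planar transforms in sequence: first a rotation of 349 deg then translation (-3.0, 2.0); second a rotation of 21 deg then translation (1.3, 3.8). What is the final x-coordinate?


After transform 1:
x1 = cos(349)*-2.7 - sin(349)*-2.9 + -3.0 = -6.2037
y1 = sin(349)*-2.7 + cos(349)*-2.9 + 2.0 = -0.3315
After transform 2:
x2 = cos(21)*-6.2037 - sin(21)*-0.3315 + 1.3
= -4.3729


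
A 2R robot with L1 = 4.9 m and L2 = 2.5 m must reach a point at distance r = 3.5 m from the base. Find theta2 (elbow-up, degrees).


cos(theta2) = (r^2 - L1^2 - L2^2) / (2*L1*L2)
cos(theta2) = (12.25 - 24.01 - 6.25) / 24.5
cos(theta2) = -0.735102
theta2 = 137.3158 degrees


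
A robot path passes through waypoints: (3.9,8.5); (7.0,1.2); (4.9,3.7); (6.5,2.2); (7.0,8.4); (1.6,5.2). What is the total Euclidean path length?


Segment lengths:
  seg1 = sqrt((3.1)^2 + (-7.3)^2) = 7.931
  seg2 = sqrt((-2.1)^2 + (2.5)^2) = 3.265
  seg3 = sqrt((1.6)^2 + (-1.5)^2) = 2.1932
  seg4 = sqrt((0.5)^2 + (6.2)^2) = 6.2201
  seg5 = sqrt((-5.4)^2 + (-3.2)^2) = 6.2769
Total = 25.8862


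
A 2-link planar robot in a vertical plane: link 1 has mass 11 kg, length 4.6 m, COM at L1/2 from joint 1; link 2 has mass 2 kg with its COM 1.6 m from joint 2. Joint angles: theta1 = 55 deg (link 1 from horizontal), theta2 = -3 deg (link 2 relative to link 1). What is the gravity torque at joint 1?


Horizontal distance from joint 1 to link-1 COM:
  x_c1 = (L1/2)*cos(t1) = 2.3 * 0.5736 = 1.3192 m
Horizontal distance from joint 1 to link-2 COM:
  x_c2 = L1*cos(t1) + Lc2*cos(t1+t2)
       = 4.6*0.5736 + 1.6*0.6157 = 3.6235 m
tau1 = m1*g*x_c1 + m2*g*x_c2
     = 11*9.81*1.3192 + 2*9.81*3.6235
     = 142.3577 + 71.0933
     = 213.4509 Nm


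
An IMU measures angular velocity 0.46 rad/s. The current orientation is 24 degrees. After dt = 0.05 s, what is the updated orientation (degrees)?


delta_theta = w * dt = 0.46 * 0.05 = 0.023 rad
= 1.3178 deg
theta_new = 24 + 1.3178 = 25.3178 deg


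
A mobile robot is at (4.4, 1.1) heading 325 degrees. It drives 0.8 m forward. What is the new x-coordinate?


x_new = x0 + d*cos(theta)
= 4.4 + 0.8*cos(325)
= 4.4 + 0.6553
= 5.0553


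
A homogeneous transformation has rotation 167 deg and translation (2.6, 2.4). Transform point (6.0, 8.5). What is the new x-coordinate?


x' = cos(theta)*px - sin(theta)*py + tx
= -0.9744*6.0 - 0.225*8.5 + 2.6
= -5.1583


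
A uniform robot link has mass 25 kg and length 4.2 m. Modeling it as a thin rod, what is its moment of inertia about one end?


I = (1/3) * m * L^2
= (1/3) * 25 * 4.2^2
= 0.333333 * 25 * 17.64
= 147.0 kg*m^2


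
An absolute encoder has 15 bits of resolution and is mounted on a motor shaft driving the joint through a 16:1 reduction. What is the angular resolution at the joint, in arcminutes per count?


counts = 2^15 = 32768
effective counts at joint = 32768 * 16 = 524288
resolution = 360*60 / 524288
= 0.0412 arcmin/count


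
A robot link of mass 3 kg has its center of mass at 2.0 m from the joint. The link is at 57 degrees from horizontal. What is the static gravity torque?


tau = m*g*L*cos(angle)
= 3 * 9.81 * 2.0 * cos(57 deg)
= 3 * 9.81 * 2.0 * 0.5446
= 32.0575 Nm


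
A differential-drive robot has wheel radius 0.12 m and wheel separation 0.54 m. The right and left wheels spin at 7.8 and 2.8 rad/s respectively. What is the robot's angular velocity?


vR = r*wR = 0.12*7.8 = 0.936 m/s
vL = r*wL = 0.12*2.8 = 0.336 m/s
v = (vR+vL)/2 = 0.636 m/s
omega = (vR-vL)/L = 1.1111 rad/s
angular velocity = 1.1111 rad/s


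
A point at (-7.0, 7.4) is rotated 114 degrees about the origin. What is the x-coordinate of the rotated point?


x' = x*cos(theta) - y*sin(theta)
cos(114 deg) = -0.4067, sin(114 deg) = 0.9135
x' = -7.0 * -0.4067 - 7.4 * 0.9135
= 2.8472 - 6.7602
= -3.9131


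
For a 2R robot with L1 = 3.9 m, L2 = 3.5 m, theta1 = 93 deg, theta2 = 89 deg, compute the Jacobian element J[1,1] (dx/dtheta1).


J[1,1] = -L1*sin(t1) - L2*sin(t1+t2)
= -3.9*sin(93) - 3.5*sin(182)
= -3.7725


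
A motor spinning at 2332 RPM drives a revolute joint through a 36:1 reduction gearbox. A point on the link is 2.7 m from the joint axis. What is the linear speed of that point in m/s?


omega_motor = 2332 * 2*pi/60 = 244.2065 rad/s
omega_joint = omega_motor / 36 = 6.7835 rad/s
v = omega_joint * r = 6.7835 * 2.7
= 18.3155 m/s


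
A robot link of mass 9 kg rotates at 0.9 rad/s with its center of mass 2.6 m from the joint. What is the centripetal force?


F = m * omega^2 * r
= 9 * 0.9^2 * 2.6
= 9 * 0.81 * 2.6
= 18.954 N


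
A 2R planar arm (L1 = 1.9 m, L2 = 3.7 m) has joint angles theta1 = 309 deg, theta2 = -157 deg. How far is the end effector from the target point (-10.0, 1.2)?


End effector via forward kinematics:
x = L1*cos(t1) + L2*cos(t1+t2) = -2.0712
y = L1*sin(t1) + L2*sin(t1+t2) = 0.2605
Distance to target:
d = sqrt((-10.0 - -2.0712)^2 + (1.2 - 0.2605)^2)
= sqrt(62.8659 + 0.8827)
= 7.9843 m


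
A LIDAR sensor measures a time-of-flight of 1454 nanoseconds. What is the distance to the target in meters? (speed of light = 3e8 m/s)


tof = 1454 ns = 1.454e-06 s
dist = c * tof / 2
= 3e8 * 1.454e-06 / 2
= 218.1 m


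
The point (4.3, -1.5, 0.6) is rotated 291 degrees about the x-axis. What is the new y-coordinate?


Rotation about x-axis: y' = y*cos(theta) - z*sin(theta)
= -1.5 * 0.3584 - 0.6 * -0.9336
= 0.0226


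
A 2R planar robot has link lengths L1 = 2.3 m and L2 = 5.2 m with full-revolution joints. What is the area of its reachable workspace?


r_max = L1 + L2 = 7.5 m
r_min = |L1 - L2| = 2.9 m
Area = pi*(r_max^2 - r_min^2)
= pi*(56.25 - 8.41)
= pi * 47.84
= 150.2938 m^2


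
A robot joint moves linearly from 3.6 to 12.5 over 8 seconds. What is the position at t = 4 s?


s = t/T = 4/8 = 0.5
p(t) = p0 + (pf-p0)*s
= 3.6 + (12.5 - 3.6) * 0.5
= 8.05


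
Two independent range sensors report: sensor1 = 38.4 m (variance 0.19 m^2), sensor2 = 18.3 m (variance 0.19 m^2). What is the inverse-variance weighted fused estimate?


w1 = (1/var1) / (1/var1 + 1/var2)
   = 5.2632 / (5.2632 + 5.2632) = 0.5
w2 = 1 - w1 = 0.5
fused = w1*s1 + w2*s2 = 19.2 + 9.15
= 28.35 m


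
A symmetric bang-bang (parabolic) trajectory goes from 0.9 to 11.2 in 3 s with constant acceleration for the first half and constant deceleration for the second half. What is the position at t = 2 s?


Symmetric rest-to-rest: each phase covers (pf-p0)/2 in time T/2. 0.5*a*(T/2)^2 = (pf-p0)/2 => a = 4*(pf-p0)/T^2
a = 4*(11.2-0.9)/3^2 = 4.5778
t = 2 is in the deceleration phase (t > T/2).
p = pf - 0.5*a*(T-t)^2 = 11.2 - 0.5*4.5778*1^2
= 8.9111


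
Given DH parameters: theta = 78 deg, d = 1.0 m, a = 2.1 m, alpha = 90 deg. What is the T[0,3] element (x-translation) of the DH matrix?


T[0,3] = a * cos(theta)
= 2.1 * cos(78 deg)
= 2.1 * 0.2079
= 0.4366


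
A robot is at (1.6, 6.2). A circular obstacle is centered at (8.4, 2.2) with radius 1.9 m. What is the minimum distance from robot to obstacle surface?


center_dist = sqrt((1.6-8.4)^2 + (6.2-2.2)^2)
= sqrt(46.24 + 16.0)
= 7.8892
min_dist = center_dist - radius = 7.8892 - 1.9 = 5.9892 m


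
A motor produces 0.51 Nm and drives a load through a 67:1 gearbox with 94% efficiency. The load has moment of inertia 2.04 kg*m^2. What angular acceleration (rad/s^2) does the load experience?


tau_out = tau_motor * N * eta
= 0.51 * 67 * 0.94 = 32.1198 Nm
alpha = tau_out / I = 32.1198 / 2.04
= 15.745 rad/s^2


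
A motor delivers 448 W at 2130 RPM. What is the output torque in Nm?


omega = 2130 * 2*pi/60 = 223.0531 rad/s
tau = P / omega = 448 / 223.0531
= 2.0085 Nm


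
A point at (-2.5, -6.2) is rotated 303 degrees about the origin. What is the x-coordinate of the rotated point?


x' = x*cos(theta) - y*sin(theta)
cos(303 deg) = 0.5446, sin(303 deg) = -0.8387
x' = -2.5 * 0.5446 - -6.2 * -0.8387
= -1.3616 - 5.1998
= -6.5614


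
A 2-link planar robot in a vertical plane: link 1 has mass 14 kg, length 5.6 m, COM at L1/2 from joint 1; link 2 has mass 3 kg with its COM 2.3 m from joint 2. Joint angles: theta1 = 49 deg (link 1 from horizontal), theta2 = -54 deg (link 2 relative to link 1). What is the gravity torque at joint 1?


Horizontal distance from joint 1 to link-1 COM:
  x_c1 = (L1/2)*cos(t1) = 2.8 * 0.6561 = 1.837 m
Horizontal distance from joint 1 to link-2 COM:
  x_c2 = L1*cos(t1) + Lc2*cos(t1+t2)
       = 5.6*0.6561 + 2.3*0.9962 = 5.9652 m
tau1 = m1*g*x_c1 + m2*g*x_c2
     = 14*9.81*1.837 + 3*9.81*5.9652
     = 252.2888 + 175.5552
     = 427.844 Nm


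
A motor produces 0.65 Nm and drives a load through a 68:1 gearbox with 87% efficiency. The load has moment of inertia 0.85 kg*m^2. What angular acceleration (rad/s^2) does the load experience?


tau_out = tau_motor * N * eta
= 0.65 * 68 * 0.87 = 38.454 Nm
alpha = tau_out / I = 38.454 / 0.85
= 45.24 rad/s^2


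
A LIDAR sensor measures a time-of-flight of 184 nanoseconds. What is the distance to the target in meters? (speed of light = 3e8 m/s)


tof = 184 ns = 1.84e-07 s
dist = c * tof / 2
= 3e8 * 1.84e-07 / 2
= 27.6 m


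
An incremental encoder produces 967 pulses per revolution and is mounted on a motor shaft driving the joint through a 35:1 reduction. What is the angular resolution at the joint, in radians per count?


counts per rev = 967
effective counts at joint = 967 * 35 = 33845
resolution = 2*pi / 33845
= 1.8565e-04 rad/count


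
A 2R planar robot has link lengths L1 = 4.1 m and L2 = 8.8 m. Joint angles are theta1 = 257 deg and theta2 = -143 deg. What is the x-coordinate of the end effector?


Convert angles to radians: theta1 = 4.4855, theta2 = -2.4958
x = L1*cos(theta1) + L2*cos(theta1+theta2)
x = -0.9223 + -3.5793
x = -4.5016


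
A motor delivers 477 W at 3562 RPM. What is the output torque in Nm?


omega = 3562 * 2*pi/60 = 373.0118 rad/s
tau = P / omega = 477 / 373.0118
= 1.2788 Nm


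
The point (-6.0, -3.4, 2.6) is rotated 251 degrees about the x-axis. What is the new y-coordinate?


Rotation about x-axis: y' = y*cos(theta) - z*sin(theta)
= -3.4 * -0.3256 - 2.6 * -0.9455
= 3.5653


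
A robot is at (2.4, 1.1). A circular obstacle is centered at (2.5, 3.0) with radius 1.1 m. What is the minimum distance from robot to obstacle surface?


center_dist = sqrt((2.4-2.5)^2 + (1.1-3.0)^2)
= sqrt(0.01 + 3.61)
= 1.9026
min_dist = center_dist - radius = 1.9026 - 1.1 = 0.8026 m


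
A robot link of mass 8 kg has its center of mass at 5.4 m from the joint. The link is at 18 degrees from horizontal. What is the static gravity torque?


tau = m*g*L*cos(angle)
= 8 * 9.81 * 5.4 * cos(18 deg)
= 8 * 9.81 * 5.4 * 0.9511
= 403.0501 Nm


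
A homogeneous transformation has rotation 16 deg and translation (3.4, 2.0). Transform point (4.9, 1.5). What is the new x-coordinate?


x' = cos(theta)*px - sin(theta)*py + tx
= 0.9613*4.9 - 0.2756*1.5 + 3.4
= 7.6967


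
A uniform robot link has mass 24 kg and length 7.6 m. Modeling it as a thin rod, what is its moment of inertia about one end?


I = (1/3) * m * L^2
= (1/3) * 24 * 7.6^2
= 0.333333 * 24 * 57.76
= 462.08 kg*m^2


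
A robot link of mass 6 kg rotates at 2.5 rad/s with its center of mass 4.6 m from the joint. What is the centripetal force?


F = m * omega^2 * r
= 6 * 2.5^2 * 4.6
= 6 * 6.25 * 4.6
= 172.5 N


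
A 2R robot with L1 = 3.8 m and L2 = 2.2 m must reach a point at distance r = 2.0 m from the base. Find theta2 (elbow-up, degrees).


cos(theta2) = (r^2 - L1^2 - L2^2) / (2*L1*L2)
cos(theta2) = (4.0 - 14.44 - 4.84) / 16.72
cos(theta2) = -0.913876
theta2 = 156.0465 degrees


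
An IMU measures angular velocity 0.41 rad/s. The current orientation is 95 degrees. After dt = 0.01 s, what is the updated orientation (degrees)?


delta_theta = w * dt = 0.41 * 0.01 = 0.0041 rad
= 0.2349 deg
theta_new = 95 + 0.2349 = 95.2349 deg


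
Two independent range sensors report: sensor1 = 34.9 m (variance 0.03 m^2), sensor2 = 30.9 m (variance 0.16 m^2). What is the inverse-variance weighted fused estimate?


w1 = (1/var1) / (1/var1 + 1/var2)
   = 33.3333 / (33.3333 + 6.25) = 0.8421
w2 = 1 - w1 = 0.1579
fused = w1*s1 + w2*s2 = 29.3895 + 4.8789
= 34.2684 m


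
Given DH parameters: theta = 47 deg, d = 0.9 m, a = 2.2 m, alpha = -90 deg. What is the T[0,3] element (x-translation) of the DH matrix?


T[0,3] = a * cos(theta)
= 2.2 * cos(47 deg)
= 2.2 * 0.682
= 1.5004


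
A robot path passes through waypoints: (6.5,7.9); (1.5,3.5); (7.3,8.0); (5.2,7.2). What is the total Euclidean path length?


Segment lengths:
  seg1 = sqrt((-5.0)^2 + (-4.4)^2) = 6.6603
  seg2 = sqrt((5.8)^2 + (4.5)^2) = 7.341
  seg3 = sqrt((-2.1)^2 + (-0.8)^2) = 2.2472
Total = 16.2485


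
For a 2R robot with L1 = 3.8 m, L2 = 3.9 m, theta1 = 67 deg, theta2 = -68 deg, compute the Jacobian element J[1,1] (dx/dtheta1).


J[1,1] = -L1*sin(t1) - L2*sin(t1+t2)
= -3.8*sin(67) - 3.9*sin(-1)
= -3.4299


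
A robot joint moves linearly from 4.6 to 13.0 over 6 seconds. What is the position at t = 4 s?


s = t/T = 4/6 = 0.6667
p(t) = p0 + (pf-p0)*s
= 4.6 + (13.0 - 4.6) * 0.6667
= 10.2


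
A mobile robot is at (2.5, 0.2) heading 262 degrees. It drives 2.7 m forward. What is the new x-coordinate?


x_new = x0 + d*cos(theta)
= 2.5 + 2.7*cos(262)
= 2.5 + -0.3758
= 2.1242


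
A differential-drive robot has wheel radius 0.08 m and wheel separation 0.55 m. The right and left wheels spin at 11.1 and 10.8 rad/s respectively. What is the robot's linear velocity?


vR = r*wR = 0.08*11.1 = 0.888 m/s
vL = r*wL = 0.08*10.8 = 0.864 m/s
v = (vR+vL)/2 = 0.876 m/s
omega = (vR-vL)/L = 0.0436 rad/s
linear velocity = 0.876 m/s


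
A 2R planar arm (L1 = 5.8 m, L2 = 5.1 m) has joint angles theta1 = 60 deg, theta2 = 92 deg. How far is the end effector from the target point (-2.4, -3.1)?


End effector via forward kinematics:
x = L1*cos(t1) + L2*cos(t1+t2) = -1.603
y = L1*sin(t1) + L2*sin(t1+t2) = 7.4173
Distance to target:
d = sqrt((-2.4 - -1.603)^2 + (-3.1 - 7.4173)^2)
= sqrt(0.6352 + 110.6126)
= 10.5474 m


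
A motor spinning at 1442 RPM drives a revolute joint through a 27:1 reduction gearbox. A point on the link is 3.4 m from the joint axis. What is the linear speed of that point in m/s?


omega_motor = 1442 * 2*pi/60 = 151.0059 rad/s
omega_joint = omega_motor / 27 = 5.5928 rad/s
v = omega_joint * r = 5.5928 * 3.4
= 19.0156 m/s


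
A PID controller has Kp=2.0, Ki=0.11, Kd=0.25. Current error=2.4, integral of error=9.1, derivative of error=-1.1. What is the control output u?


u = Kp*e + Ki*int(e) + Kd*de/dt
= 2.0*2.4 + 0.11*9.1 + 0.25*(-1.1)
= 4.8 + 1.001 + -0.275
= 5.526


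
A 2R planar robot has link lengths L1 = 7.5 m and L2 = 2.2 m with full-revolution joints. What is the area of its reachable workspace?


r_max = L1 + L2 = 9.7 m
r_min = |L1 - L2| = 5.3 m
Area = pi*(r_max^2 - r_min^2)
= pi*(94.09 - 28.09)
= pi * 66.0
= 207.3451 m^2


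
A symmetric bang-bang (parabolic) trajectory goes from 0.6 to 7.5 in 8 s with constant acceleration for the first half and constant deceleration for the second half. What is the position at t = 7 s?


Symmetric rest-to-rest: each phase covers (pf-p0)/2 in time T/2. 0.5*a*(T/2)^2 = (pf-p0)/2 => a = 4*(pf-p0)/T^2
a = 4*(7.5-0.6)/8^2 = 0.4313
t = 7 is in the deceleration phase (t > T/2).
p = pf - 0.5*a*(T-t)^2 = 7.5 - 0.5*0.4313*1^2
= 7.2844


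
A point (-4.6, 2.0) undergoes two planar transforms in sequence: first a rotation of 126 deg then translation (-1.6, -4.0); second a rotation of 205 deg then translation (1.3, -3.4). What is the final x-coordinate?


After transform 1:
x1 = cos(126)*-4.6 - sin(126)*2.0 + -1.6 = -0.5142
y1 = sin(126)*-4.6 + cos(126)*2.0 + -4.0 = -8.897
After transform 2:
x2 = cos(205)*-0.5142 - sin(205)*-8.897 + 1.3
= -1.994


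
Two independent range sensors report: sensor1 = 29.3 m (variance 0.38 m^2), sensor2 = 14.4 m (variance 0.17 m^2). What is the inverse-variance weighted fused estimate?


w1 = (1/var1) / (1/var1 + 1/var2)
   = 2.6316 / (2.6316 + 5.8824) = 0.3091
w2 = 1 - w1 = 0.6909
fused = w1*s1 + w2*s2 = 9.0564 + 9.9491
= 19.0055 m


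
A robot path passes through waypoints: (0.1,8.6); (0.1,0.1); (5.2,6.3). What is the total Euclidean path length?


Segment lengths:
  seg1 = sqrt((0.0)^2 + (-8.5)^2) = 8.5
  seg2 = sqrt((5.1)^2 + (6.2)^2) = 8.0281
Total = 16.5281


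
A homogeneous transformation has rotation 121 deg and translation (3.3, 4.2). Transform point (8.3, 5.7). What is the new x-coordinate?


x' = cos(theta)*px - sin(theta)*py + tx
= -0.515*8.3 - 0.8572*5.7 + 3.3
= -5.8607


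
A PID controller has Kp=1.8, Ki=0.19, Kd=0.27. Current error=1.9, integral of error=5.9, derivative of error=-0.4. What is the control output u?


u = Kp*e + Ki*int(e) + Kd*de/dt
= 1.8*1.9 + 0.19*5.9 + 0.27*(-0.4)
= 3.42 + 1.121 + -0.108
= 4.433


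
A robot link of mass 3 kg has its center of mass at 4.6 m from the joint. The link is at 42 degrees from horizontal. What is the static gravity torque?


tau = m*g*L*cos(angle)
= 3 * 9.81 * 4.6 * cos(42 deg)
= 3 * 9.81 * 4.6 * 0.7431
= 100.6055 Nm


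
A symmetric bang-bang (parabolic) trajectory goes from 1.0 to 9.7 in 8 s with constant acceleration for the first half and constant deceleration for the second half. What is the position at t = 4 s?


Symmetric rest-to-rest: each phase covers (pf-p0)/2 in time T/2. 0.5*a*(T/2)^2 = (pf-p0)/2 => a = 4*(pf-p0)/T^2
a = 4*(9.7-1.0)/8^2 = 0.5437
t = 4 is in the acceleration phase (t <= T/2).
p = p0 + 0.5*a*t^2 = 1.0 + 0.5*0.5437*4^2
= 5.35


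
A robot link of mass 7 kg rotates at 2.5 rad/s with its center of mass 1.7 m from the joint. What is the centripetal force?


F = m * omega^2 * r
= 7 * 2.5^2 * 1.7
= 7 * 6.25 * 1.7
= 74.375 N


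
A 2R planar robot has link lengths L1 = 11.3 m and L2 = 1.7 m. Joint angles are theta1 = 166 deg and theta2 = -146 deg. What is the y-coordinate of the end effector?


Convert angles to radians: theta1 = 2.8972, theta2 = -2.5482
y = L1*sin(theta1) + L2*sin(theta1+theta2)
y = 2.7337 + 0.5814
y = 3.3152


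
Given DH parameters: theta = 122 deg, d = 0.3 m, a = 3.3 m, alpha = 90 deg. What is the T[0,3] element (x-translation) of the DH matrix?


T[0,3] = a * cos(theta)
= 3.3 * cos(122 deg)
= 3.3 * -0.5299
= -1.7487


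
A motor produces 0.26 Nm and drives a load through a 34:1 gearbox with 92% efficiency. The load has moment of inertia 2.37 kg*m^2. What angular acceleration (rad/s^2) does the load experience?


tau_out = tau_motor * N * eta
= 0.26 * 34 * 0.92 = 8.1328 Nm
alpha = tau_out / I = 8.1328 / 2.37
= 3.4316 rad/s^2


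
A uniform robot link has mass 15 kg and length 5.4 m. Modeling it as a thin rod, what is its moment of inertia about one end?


I = (1/3) * m * L^2
= (1/3) * 15 * 5.4^2
= 0.333333 * 15 * 29.16
= 145.8 kg*m^2


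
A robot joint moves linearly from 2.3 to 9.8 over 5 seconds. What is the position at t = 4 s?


s = t/T = 4/5 = 0.8
p(t) = p0 + (pf-p0)*s
= 2.3 + (9.8 - 2.3) * 0.8
= 8.3


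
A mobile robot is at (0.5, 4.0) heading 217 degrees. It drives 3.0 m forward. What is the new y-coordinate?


y_new = y0 + d*sin(theta)
= 4.0 + 3.0*sin(217)
= 4.0 + -1.8054
= 2.1946


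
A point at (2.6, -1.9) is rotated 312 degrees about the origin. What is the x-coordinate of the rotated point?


x' = x*cos(theta) - y*sin(theta)
cos(312 deg) = 0.6691, sin(312 deg) = -0.7431
x' = 2.6 * 0.6691 - -1.9 * -0.7431
= 1.7397 - 1.412
= 0.3278


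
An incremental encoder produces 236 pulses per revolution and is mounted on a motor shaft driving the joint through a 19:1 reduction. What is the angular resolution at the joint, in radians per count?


counts per rev = 236
effective counts at joint = 236 * 19 = 4484
resolution = 2*pi / 4484
= 0.0014 rad/count


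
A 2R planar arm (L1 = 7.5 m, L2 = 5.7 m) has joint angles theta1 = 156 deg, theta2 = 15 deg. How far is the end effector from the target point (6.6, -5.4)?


End effector via forward kinematics:
x = L1*cos(t1) + L2*cos(t1+t2) = -12.4814
y = L1*sin(t1) + L2*sin(t1+t2) = 3.9422
Distance to target:
d = sqrt((6.6 - -12.4814)^2 + (-5.4 - 3.9422)^2)
= sqrt(364.1004 + 87.2767)
= 21.2456 m


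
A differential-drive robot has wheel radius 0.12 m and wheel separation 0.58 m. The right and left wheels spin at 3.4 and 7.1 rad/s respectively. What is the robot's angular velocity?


vR = r*wR = 0.12*3.4 = 0.408 m/s
vL = r*wL = 0.12*7.1 = 0.852 m/s
v = (vR+vL)/2 = 0.63 m/s
omega = (vR-vL)/L = -0.7655 rad/s
angular velocity = -0.7655 rad/s


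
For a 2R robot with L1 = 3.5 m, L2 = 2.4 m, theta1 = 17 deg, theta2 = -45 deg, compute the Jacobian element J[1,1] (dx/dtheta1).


J[1,1] = -L1*sin(t1) - L2*sin(t1+t2)
= -3.5*sin(17) - 2.4*sin(-28)
= 0.1034


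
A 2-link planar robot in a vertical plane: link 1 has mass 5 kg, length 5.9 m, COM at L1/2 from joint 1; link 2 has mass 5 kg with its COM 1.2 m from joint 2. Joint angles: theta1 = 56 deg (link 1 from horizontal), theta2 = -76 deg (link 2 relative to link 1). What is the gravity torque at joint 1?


Horizontal distance from joint 1 to link-1 COM:
  x_c1 = (L1/2)*cos(t1) = 2.95 * 0.5592 = 1.6496 m
Horizontal distance from joint 1 to link-2 COM:
  x_c2 = L1*cos(t1) + Lc2*cos(t1+t2)
       = 5.9*0.5592 + 1.2*0.9397 = 4.4269 m
tau1 = m1*g*x_c1 + m2*g*x_c2
     = 5*9.81*1.6496 + 5*9.81*4.4269
     = 80.9138 + 217.1379
     = 298.0518 Nm


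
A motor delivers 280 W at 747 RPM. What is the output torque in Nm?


omega = 747 * 2*pi/60 = 78.2257 rad/s
tau = P / omega = 280 / 78.2257
= 3.5794 Nm


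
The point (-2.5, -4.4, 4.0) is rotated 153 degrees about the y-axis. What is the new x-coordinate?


Rotation about y-axis: x' = x*cos(theta) + z*sin(theta)
= -2.5 * -0.891 + 4.0 * 0.454
= 4.0435


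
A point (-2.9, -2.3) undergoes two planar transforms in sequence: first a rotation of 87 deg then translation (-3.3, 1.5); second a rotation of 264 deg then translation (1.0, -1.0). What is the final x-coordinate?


After transform 1:
x1 = cos(87)*-2.9 - sin(87)*-2.3 + -3.3 = -1.1549
y1 = sin(87)*-2.9 + cos(87)*-2.3 + 1.5 = -1.5164
After transform 2:
x2 = cos(264)*-1.1549 - sin(264)*-1.5164 + 1.0
= -0.3874


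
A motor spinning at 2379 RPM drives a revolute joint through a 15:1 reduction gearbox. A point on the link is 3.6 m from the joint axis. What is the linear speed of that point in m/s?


omega_motor = 2379 * 2*pi/60 = 249.1283 rad/s
omega_joint = omega_motor / 15 = 16.6086 rad/s
v = omega_joint * r = 16.6086 * 3.6
= 59.7908 m/s


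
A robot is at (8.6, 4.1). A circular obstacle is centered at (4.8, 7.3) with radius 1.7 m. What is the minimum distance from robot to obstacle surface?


center_dist = sqrt((8.6-4.8)^2 + (4.1-7.3)^2)
= sqrt(14.44 + 10.24)
= 4.9679
min_dist = center_dist - radius = 4.9679 - 1.7 = 3.2679 m


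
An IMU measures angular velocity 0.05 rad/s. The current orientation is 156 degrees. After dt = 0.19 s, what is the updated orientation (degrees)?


delta_theta = w * dt = 0.05 * 0.19 = 0.0095 rad
= 0.5443 deg
theta_new = 156 + 0.5443 = 156.5443 deg


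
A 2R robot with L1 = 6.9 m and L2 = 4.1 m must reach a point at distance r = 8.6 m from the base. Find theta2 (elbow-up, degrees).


cos(theta2) = (r^2 - L1^2 - L2^2) / (2*L1*L2)
cos(theta2) = (73.96 - 47.61 - 16.81) / 56.58
cos(theta2) = 0.168611
theta2 = 80.2929 degrees


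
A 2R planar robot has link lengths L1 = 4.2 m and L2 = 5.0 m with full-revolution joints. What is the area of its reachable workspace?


r_max = L1 + L2 = 9.2 m
r_min = |L1 - L2| = 0.8 m
Area = pi*(r_max^2 - r_min^2)
= pi*(84.64 - 0.64)
= pi * 84.0
= 263.8938 m^2


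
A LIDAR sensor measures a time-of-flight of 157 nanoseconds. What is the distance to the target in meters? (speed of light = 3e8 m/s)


tof = 157 ns = 1.57e-07 s
dist = c * tof / 2
= 3e8 * 1.57e-07 / 2
= 23.55 m


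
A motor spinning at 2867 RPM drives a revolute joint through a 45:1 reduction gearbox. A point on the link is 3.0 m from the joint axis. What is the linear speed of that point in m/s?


omega_motor = 2867 * 2*pi/60 = 300.2315 rad/s
omega_joint = omega_motor / 45 = 6.6718 rad/s
v = omega_joint * r = 6.6718 * 3.0
= 20.0154 m/s


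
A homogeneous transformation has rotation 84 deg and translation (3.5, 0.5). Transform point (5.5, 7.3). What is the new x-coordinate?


x' = cos(theta)*px - sin(theta)*py + tx
= 0.1045*5.5 - 0.9945*7.3 + 3.5
= -3.1851


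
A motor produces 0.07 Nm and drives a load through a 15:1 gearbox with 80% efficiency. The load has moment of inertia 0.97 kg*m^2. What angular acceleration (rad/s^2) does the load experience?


tau_out = tau_motor * N * eta
= 0.07 * 15 * 0.8 = 0.84 Nm
alpha = tau_out / I = 0.84 / 0.97
= 0.866 rad/s^2


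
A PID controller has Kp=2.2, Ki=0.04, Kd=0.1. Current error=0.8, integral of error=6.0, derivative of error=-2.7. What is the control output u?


u = Kp*e + Ki*int(e) + Kd*de/dt
= 2.2*0.8 + 0.04*6.0 + 0.1*(-2.7)
= 1.76 + 0.24 + -0.27
= 1.73


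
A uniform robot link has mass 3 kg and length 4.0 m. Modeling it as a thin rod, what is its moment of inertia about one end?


I = (1/3) * m * L^2
= (1/3) * 3 * 4.0^2
= 0.333333 * 3 * 16.0
= 16.0 kg*m^2


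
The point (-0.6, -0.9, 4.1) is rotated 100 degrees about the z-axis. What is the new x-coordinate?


Rotation about z-axis: x' = x*cos(theta) - y*sin(theta)
= -0.6 * -0.1736 - -0.9 * 0.9848
= 0.9905


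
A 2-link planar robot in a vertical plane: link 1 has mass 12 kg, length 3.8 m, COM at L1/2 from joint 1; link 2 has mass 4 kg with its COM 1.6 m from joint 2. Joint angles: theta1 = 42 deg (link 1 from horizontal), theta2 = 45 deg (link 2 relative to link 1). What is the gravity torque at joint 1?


Horizontal distance from joint 1 to link-1 COM:
  x_c1 = (L1/2)*cos(t1) = 1.9 * 0.7431 = 1.412 m
Horizontal distance from joint 1 to link-2 COM:
  x_c2 = L1*cos(t1) + Lc2*cos(t1+t2)
       = 3.8*0.7431 + 1.6*0.0523 = 2.9077 m
tau1 = m1*g*x_c1 + m2*g*x_c2
     = 12*9.81*1.412 + 4*9.81*2.9077
     = 166.2177 + 114.0977
     = 280.3154 Nm


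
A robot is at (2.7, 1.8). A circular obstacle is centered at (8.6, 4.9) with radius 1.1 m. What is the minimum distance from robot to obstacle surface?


center_dist = sqrt((2.7-8.6)^2 + (1.8-4.9)^2)
= sqrt(34.81 + 9.61)
= 6.6648
min_dist = center_dist - radius = 6.6648 - 1.1 = 5.5648 m


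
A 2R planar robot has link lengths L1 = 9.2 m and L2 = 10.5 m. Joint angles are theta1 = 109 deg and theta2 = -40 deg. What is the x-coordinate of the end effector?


Convert angles to radians: theta1 = 1.9024, theta2 = -0.6981
x = L1*cos(theta1) + L2*cos(theta1+theta2)
x = -2.9952 + 3.7629
x = 0.7676


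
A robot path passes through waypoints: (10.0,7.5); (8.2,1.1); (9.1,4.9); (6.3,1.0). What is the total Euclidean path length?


Segment lengths:
  seg1 = sqrt((-1.8)^2 + (-6.4)^2) = 6.6483
  seg2 = sqrt((0.9)^2 + (3.8)^2) = 3.9051
  seg3 = sqrt((-2.8)^2 + (-3.9)^2) = 4.801
Total = 15.3545


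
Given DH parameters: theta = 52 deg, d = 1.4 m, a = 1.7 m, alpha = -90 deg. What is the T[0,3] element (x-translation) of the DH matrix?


T[0,3] = a * cos(theta)
= 1.7 * cos(52 deg)
= 1.7 * 0.6157
= 1.0466


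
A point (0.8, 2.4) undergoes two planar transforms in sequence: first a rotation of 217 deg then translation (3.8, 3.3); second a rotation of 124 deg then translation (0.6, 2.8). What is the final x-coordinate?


After transform 1:
x1 = cos(217)*0.8 - sin(217)*2.4 + 3.8 = 4.6054
y1 = sin(217)*0.8 + cos(217)*2.4 + 3.3 = 0.9018
After transform 2:
x2 = cos(124)*4.6054 - sin(124)*0.9018 + 0.6
= -2.723
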